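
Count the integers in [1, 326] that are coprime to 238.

238 = 2·7·17. Inclusion–exclusion on these primes:
326 − ⌊326/2⌋ − ⌊326/7⌋ − ⌊326/17⌋ + ⌊326/14⌋ + ⌊326/34⌋ + ⌊326/119⌋ − ⌊326/238⌋ = 131

131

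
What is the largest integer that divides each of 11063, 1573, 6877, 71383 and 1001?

gcd(11063, 1573): 11063 = 7·1573 + 52; 1573 = 30·52 + 13; 52 = 4·13 + 0 → 13
gcd(13, 6877): 6877 = 529·13 + 0 → 13
gcd(13, 71383): 71383 = 5491·13 + 0 → 13
gcd(13, 1001): 1001 = 77·13 + 0 → 13

13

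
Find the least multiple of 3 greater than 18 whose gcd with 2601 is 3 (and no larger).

Multiples of 3 above 18: 3·7, 3·8, … . Need the cofactor coprime to 2601/3 = 867.
Checking s = 7, 8, … the first with gcd(s, 867) = 1 is s = 7, giving 21.

21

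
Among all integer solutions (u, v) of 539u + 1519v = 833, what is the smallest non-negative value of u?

gcd(539, 1519) = 49 (Euclid: 1519 = 2·539 + 441; 539 = 1·441 + 98; 441 = 4·98 + 49; 98 = 2·49 + 0), and 49 | 833.
Extended Euclid: 539·(-14) + 1519·(5) = 49. Scale by 17: u₀ = -238.
General solution u = u₀ + 31t; reducing mod 31 gives u = 10 (and v = -3).

10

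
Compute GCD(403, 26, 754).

403 = 13 · 31; 26 = 2 · 13; 754 = 2 · 13 · 29
gcd takes min exponent of each prime: 13 = 13

13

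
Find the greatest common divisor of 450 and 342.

18

Euclid: 450 = 1·342 + 108; 342 = 3·108 + 18; 108 = 6·18 + 0. Last nonzero remainder: 18.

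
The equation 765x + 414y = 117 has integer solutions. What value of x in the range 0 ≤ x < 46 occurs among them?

31

gcd(765, 414) = 9 (Euclid: 765 = 1·414 + 351; 414 = 1·351 + 63; 351 = 5·63 + 36; 63 = 1·36 + 27; 36 = 1·27 + 9; 27 = 3·9 + 0), and 9 | 117.
Extended Euclid: 765·(13) + 414·(-24) = 9. Scale by 13: x₀ = 169.
General solution x = x₀ + 46t; reducing mod 46 gives x = 31 (and y = -57).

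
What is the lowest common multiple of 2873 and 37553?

6346457

2873 = 13² · 17; 37553 = 17 · 47²
max exponents: 13² · 17 · 47² = 6346457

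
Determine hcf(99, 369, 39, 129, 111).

3

gcd(99, 369): 369 = 3·99 + 72; 99 = 1·72 + 27; 72 = 2·27 + 18; 27 = 1·18 + 9; 18 = 2·9 + 0 → 9
gcd(9, 39): 39 = 4·9 + 3; 9 = 3·3 + 0 → 3
gcd(3, 129): 129 = 43·3 + 0 → 3
gcd(3, 111): 111 = 37·3 + 0 → 3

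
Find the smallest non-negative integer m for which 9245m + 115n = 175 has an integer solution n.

9

Euclid: 9245 = 80·115 + 45; 115 = 2·45 + 25; 45 = 1·25 + 20; 25 = 1·20 + 5; 20 = 4·5 + 0 → gcd = 5; 175 = 5·35.
Back-substitution yields 9245·(-5) + 115·(402) = 5, so one solution is m = -5·35 = -175, n = 402·35 = 14070.
Solutions in m differ by 115/5 = 23; the one in [0, 23) is -175 mod 23 = 9.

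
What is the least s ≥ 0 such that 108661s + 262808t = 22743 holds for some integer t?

51

Reduce mod 262808: 108661s ≡ 22743 (mod 262808). With g = gcd(108661, 262808) = 2527 dividing 22743, divide through: 43s ≡ 9 (mod 104).
Since gcd(43, 104) = 1, s ≡ 9·(43)⁻¹ ≡ 51 (mod 104). Smallest non-negative: 51.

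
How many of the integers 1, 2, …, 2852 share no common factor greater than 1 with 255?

1432

Prime factors of 255: 3, 5, 17. Count integers ≤ 2852 divisible by none of them.
By inclusion–exclusion: 2852 − ⌊2852/3⌋ − ⌊2852/5⌋ − ⌊2852/17⌋ + ⌊2852/15⌋ + ⌊2852/51⌋ + ⌊2852/85⌋ − ⌊2852/255⌋ = 1432.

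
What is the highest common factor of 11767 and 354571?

7

Euclid: 354571 = 30·11767 + 1561; 11767 = 7·1561 + 840; 1561 = 1·840 + 721; 840 = 1·721 + 119; 721 = 6·119 + 7; 119 = 17·7 + 0. Last nonzero remainder: 7.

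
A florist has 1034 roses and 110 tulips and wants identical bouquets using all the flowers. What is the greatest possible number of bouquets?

22

Euclid: 1034 = 9·110 + 44; 110 = 2·44 + 22; 44 = 2·22 + 0. Last nonzero remainder: 22.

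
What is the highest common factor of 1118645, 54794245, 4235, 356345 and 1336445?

1118645 = 5 · 11² · 43²; 54794245 = 5 · 11² · 41 · 47²; 4235 = 5 · 7 · 11²; 356345 = 5 · 11² · 19 · 31; 1336445 = 5 · 11² · 47²
gcd takes min exponent of each prime: 5 · 11² = 605

605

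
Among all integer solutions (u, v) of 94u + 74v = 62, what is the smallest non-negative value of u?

29

Euclid: 94 = 1·74 + 20; 74 = 3·20 + 14; 20 = 1·14 + 6; 14 = 2·6 + 2; 6 = 3·2 + 0 → gcd = 2; 62 = 2·31.
Back-substitution yields 94·(-11) + 74·(14) = 2, so one solution is u = -11·31 = -341, v = 14·31 = 434.
Solutions in u differ by 74/2 = 37; the one in [0, 37) is -341 mod 37 = 29.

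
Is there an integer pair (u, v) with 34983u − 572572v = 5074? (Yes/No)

No

gcd(34983, 572572): 572572 = 16·34983 + 12844; 34983 = 2·12844 + 9295; 12844 = 1·9295 + 3549; 9295 = 2·3549 + 2197; 3549 = 1·2197 + 1352; 2197 = 1·1352 + 845; 1352 = 1·845 + 507; 845 = 1·507 + 338; 507 = 1·338 + 169; 338 = 2·169 + 0 → 169
169 does not divide 5074, so a solution does not exist.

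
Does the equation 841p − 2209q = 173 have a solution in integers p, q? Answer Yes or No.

Yes

By Bézout, 841p − 2209q = 173 has integer solutions iff gcd(841, 2209) | 173.
Euclid: 2209 = 2·841 + 527; 841 = 1·527 + 314; 527 = 1·314 + 213; 314 = 1·213 + 101; 213 = 2·101 + 11; 101 = 9·11 + 2; 11 = 5·2 + 1; 2 = 2·1 + 0. gcd = 1; 173 mod 1 = 0. Yes.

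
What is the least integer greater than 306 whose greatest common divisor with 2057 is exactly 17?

Multiples of 17 above 306: 17·19, 17·20, … . Need the cofactor coprime to 2057/17 = 121.
Checking s = 19, 20, … the first with gcd(s, 121) = 1 is s = 19, giving 323.

323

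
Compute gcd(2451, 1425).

57

Euclid: 2451 = 1·1425 + 1026; 1425 = 1·1026 + 399; 1026 = 2·399 + 228; 399 = 1·228 + 171; 228 = 1·171 + 57; 171 = 3·57 + 0. Last nonzero remainder: 57.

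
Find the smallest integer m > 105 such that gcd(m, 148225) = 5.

115

Multiples of 5 above 105: 5·22, 5·23, … . Need the cofactor coprime to 148225/5 = 29645.
Checking s = 22, 23, … the first with gcd(s, 29645) = 1 is s = 23, giving 115.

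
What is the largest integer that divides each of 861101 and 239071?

861101 = 17 · 37³
239071 = 7³ · 17 · 41
Common: 17 = 17

17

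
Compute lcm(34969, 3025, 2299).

lcm(34969, 3025) = 34969·3025/gcd = 105781225/121 = 874225
lcm(874225, 2299) = 874225·2299/gcd = 2009843275/121 = 16610275

16610275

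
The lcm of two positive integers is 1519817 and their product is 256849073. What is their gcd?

169

From gcd × lcm = ab: gcd = 256849073 / 1519817 = 169.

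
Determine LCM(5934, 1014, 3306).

552568146

5934 = 2 · 3 · 23 · 43; 1014 = 2 · 3 · 13²; 3306 = 2 · 3 · 19 · 29
lcm takes max exponent of each prime: 2 · 3 · 13² · 19 · 23 · 29 · 43 = 552568146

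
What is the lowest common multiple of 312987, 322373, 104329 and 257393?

lcm(312987, 322373) = 312987·322373/gcd = 100898558151/361 = 279497391
lcm(279497391, 104329) = 279497391·104329/gcd = 29159683305639/104329 = 279497391
lcm(279497391, 257393) = 279497391·257393/gcd = 71940671961663/361 = 199281639783

199281639783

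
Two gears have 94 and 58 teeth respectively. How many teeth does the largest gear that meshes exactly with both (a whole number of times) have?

2

94 = 2 · 47
58 = 2 · 29
Common: 2 = 2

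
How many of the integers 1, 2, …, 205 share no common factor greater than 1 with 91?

163

91 = 7·13. Inclusion–exclusion on these primes:
205 − ⌊205/7⌋ − ⌊205/13⌋ + ⌊205/91⌋ = 163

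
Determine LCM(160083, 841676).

gcd first: 841676 = 5·160083 + 41261; 160083 = 3·41261 + 36300; 41261 = 1·36300 + 4961; 36300 = 7·4961 + 1573; 4961 = 3·1573 + 242; 1573 = 6·242 + 121; 242 = 2·121 + 0 → gcd = 121
lcm = 160083·841676/gcd = 134738019108/121 = 1113537348

1113537348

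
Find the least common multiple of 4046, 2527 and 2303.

480539374

4046 = 2 · 7 · 17²; 2527 = 7 · 19²; 2303 = 7² · 47
lcm takes max exponent of each prime: 2 · 7² · 17² · 19² · 47 = 480539374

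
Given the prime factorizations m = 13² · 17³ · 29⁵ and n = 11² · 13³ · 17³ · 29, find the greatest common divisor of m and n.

min exponent per shared prime: 13² · 17³ · 29 = 24078613

24078613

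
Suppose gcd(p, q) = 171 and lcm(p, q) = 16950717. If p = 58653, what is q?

49419

Using pq = gcd(p,q)·lcm(p,q) = 171·16950717 = 2898572607, we get q = 2898572607/58653 = 49419.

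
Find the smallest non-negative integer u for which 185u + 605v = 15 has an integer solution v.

gcd(185, 605) = 5 (Euclid: 605 = 3·185 + 50; 185 = 3·50 + 35; 50 = 1·35 + 15; 35 = 2·15 + 5; 15 = 3·5 + 0), and 5 | 15.
Extended Euclid: 185·(36) + 605·(-11) = 5. Scale by 3: u₀ = 108.
General solution u = u₀ + 121t; reducing mod 121 gives u = 108 (and v = -33).

108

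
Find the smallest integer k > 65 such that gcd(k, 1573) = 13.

1573 = 13·121. Any k with gcd(k, 1573) = 13 is a multiple of 13, say 13s, with s coprime to 121.
Need s > 65/13, so s ≥ 6. First s ≥ 6 with gcd(s, 121) = 1 is s = 6. Thus k = 13·6 = 78.

78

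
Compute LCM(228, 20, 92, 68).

lcm(228, 20) = 228·20/gcd = 4560/4 = 1140
lcm(1140, 92) = 1140·92/gcd = 104880/4 = 26220
lcm(26220, 68) = 26220·68/gcd = 1782960/4 = 445740

445740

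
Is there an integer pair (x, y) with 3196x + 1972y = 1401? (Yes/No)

No

By Bézout, 3196x + 1972y = 1401 has integer solutions iff gcd(3196, 1972) | 1401.
Euclid: 3196 = 1·1972 + 1224; 1972 = 1·1224 + 748; 1224 = 1·748 + 476; 748 = 1·476 + 272; 476 = 1·272 + 204; 272 = 1·204 + 68; 204 = 3·68 + 0. gcd = 68; 1401 mod 68 = 41. No.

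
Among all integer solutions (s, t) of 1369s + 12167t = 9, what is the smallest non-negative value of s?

5768

Euclid: 12167 = 8·1369 + 1215; 1369 = 1·1215 + 154; 1215 = 7·154 + 137; 154 = 1·137 + 17; 137 = 8·17 + 1; 17 = 17·1 + 0 → gcd = 1; 9 = 1·9.
Back-substitution yields 1369·(-711) + 12167·(80) = 1, so one solution is s = -711·9 = -6399, t = 80·9 = 720.
Solutions in s differ by 12167/1 = 12167; the one in [0, 12167) is -6399 mod 12167 = 5768.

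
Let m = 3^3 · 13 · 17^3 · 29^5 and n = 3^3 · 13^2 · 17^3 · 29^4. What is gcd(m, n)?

min exponent per shared prime: 3^3 · 13 · 17^3 · 29^4 = 1219679915103

1219679915103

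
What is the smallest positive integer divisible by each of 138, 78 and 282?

84318

138 = 2 · 3 · 23; 78 = 2 · 3 · 13; 282 = 2 · 3 · 47
lcm takes max exponent of each prime: 2 · 3 · 13 · 23 · 47 = 84318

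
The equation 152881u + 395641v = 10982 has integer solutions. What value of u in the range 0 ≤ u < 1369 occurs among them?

gcd(152881, 395641) = 289 (Euclid: 395641 = 2·152881 + 89879; 152881 = 1·89879 + 63002; 89879 = 1·63002 + 26877; 63002 = 2·26877 + 9248; 26877 = 2·9248 + 8381; 9248 = 1·8381 + 867; 8381 = 9·867 + 578; 867 = 1·578 + 289; 578 = 2·289 + 0), and 289 | 10982.
Extended Euclid: 152881·(471) + 395641·(-182) = 289. Scale by 38: u₀ = 17898.
General solution u = u₀ + 1369t; reducing mod 1369 gives u = 101 (and v = -39).

101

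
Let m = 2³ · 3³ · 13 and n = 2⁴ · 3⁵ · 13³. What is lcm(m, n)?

8541936

max exponent per prime: 2⁴ · 3⁵ · 13³ = 8541936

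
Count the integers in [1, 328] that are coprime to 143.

143 = 11·13. Inclusion–exclusion on these primes:
328 − ⌊328/11⌋ − ⌊328/13⌋ + ⌊328/143⌋ = 276

276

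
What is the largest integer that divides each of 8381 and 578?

Euclid: 8381 = 14·578 + 289; 578 = 2·289 + 0. Last nonzero remainder: 289.

289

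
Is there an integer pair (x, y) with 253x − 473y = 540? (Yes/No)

gcd(253, 473): 473 = 1·253 + 220; 253 = 1·220 + 33; 220 = 6·33 + 22; 33 = 1·22 + 11; 22 = 2·11 + 0 → 11
11 does not divide 540, so a solution does not exist.

No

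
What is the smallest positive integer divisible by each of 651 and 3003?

93093

651 = 3 · 7 · 31; 3003 = 3 · 7 · 11 · 13
max exponents: 3 · 7 · 11 · 13 · 31 = 93093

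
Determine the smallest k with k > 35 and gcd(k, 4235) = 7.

42

Multiples of 7 above 35: 7·6, 7·7, … . Need the cofactor coprime to 4235/7 = 605.
Checking s = 6, 7, … the first with gcd(s, 605) = 1 is s = 6, giving 42.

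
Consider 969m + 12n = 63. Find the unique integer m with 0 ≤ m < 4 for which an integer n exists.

3

Euclid: 969 = 80·12 + 9; 12 = 1·9 + 3; 9 = 3·3 + 0 → gcd = 3; 63 = 3·21.
Back-substitution yields 969·(-1) + 12·(81) = 3, so one solution is m = -1·21 = -21, n = 81·21 = 1701.
Solutions in m differ by 12/3 = 4; the one in [0, 4) is -21 mod 4 = 3.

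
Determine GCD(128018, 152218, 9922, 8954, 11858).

242

gcd(128018, 152218): 152218 = 1·128018 + 24200; 128018 = 5·24200 + 7018; 24200 = 3·7018 + 3146; 7018 = 2·3146 + 726; 3146 = 4·726 + 242; 726 = 3·242 + 0 → 242
gcd(242, 9922): 9922 = 41·242 + 0 → 242
gcd(242, 8954): 8954 = 37·242 + 0 → 242
gcd(242, 11858): 11858 = 49·242 + 0 → 242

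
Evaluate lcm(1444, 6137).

gcd first: 6137 = 4·1444 + 361; 1444 = 4·361 + 0 → gcd = 361
lcm = 1444·6137/gcd = 8861828/361 = 24548

24548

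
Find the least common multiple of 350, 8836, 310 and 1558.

lcm(350, 8836) = 350·8836/gcd = 3092600/2 = 1546300
lcm(1546300, 310) = 1546300·310/gcd = 479353000/10 = 47935300
lcm(47935300, 1558) = 47935300·1558/gcd = 74683197400/2 = 37341598700

37341598700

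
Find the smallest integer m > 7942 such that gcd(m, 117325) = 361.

8303

gcd(m, 117325) = 361 forces 361 | m; write m = 361s. Then gcd(361s, 361·325) = 361·gcd(s, 325), so need gcd(s, 325) = 1.
361s > 7942 gives s ≥ 23. The least s ≥ 23 coprime to 325 is 23, so m = 361·23 = 8303.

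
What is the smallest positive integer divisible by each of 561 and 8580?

gcd first: 8580 = 15·561 + 165; 561 = 3·165 + 66; 165 = 2·66 + 33; 66 = 2·33 + 0 → gcd = 33
lcm = 561·8580/gcd = 4813380/33 = 145860

145860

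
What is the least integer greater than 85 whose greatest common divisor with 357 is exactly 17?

Multiples of 17 above 85: 17·6, 17·7, … . Need the cofactor coprime to 357/17 = 21.
Checking s = 6, 7, … the first with gcd(s, 21) = 1 is s = 8, giving 136.

136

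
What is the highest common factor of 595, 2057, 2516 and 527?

17

gcd(595, 2057): 2057 = 3·595 + 272; 595 = 2·272 + 51; 272 = 5·51 + 17; 51 = 3·17 + 0 → 17
gcd(17, 2516): 2516 = 148·17 + 0 → 17
gcd(17, 527): 527 = 31·17 + 0 → 17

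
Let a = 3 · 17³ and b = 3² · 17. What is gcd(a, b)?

51

min exponent per shared prime: 3 · 17 = 51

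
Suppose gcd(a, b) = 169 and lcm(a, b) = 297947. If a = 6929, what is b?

a·b = gcd·lcm = 169·297947 = 50353043, so b = 50353043/6929 = 7267.

7267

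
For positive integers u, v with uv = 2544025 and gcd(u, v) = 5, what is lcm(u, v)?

508805

Since gcd(u,v)·lcm(u,v) = uv, lcm = 2544025/5 = 508805.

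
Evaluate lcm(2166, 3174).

gcd first: 3174 = 1·2166 + 1008; 2166 = 2·1008 + 150; 1008 = 6·150 + 108; 150 = 1·108 + 42; 108 = 2·42 + 24; 42 = 1·24 + 18; 24 = 1·18 + 6; 18 = 3·6 + 0 → gcd = 6
lcm = 2166·3174/gcd = 6874884/6 = 1145814

1145814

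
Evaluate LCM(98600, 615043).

3567249400

gcd first: 615043 = 6·98600 + 23443; 98600 = 4·23443 + 4828; 23443 = 4·4828 + 4131; 4828 = 1·4131 + 697; 4131 = 5·697 + 646; 697 = 1·646 + 51; 646 = 12·51 + 34; 51 = 1·34 + 17; 34 = 2·17 + 0 → gcd = 17
lcm = 98600·615043/gcd = 60643239800/17 = 3567249400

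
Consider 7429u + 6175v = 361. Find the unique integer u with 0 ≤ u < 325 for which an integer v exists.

Euclid: 7429 = 1·6175 + 1254; 6175 = 4·1254 + 1159; 1254 = 1·1159 + 95; 1159 = 12·95 + 19; 95 = 5·19 + 0 → gcd = 19; 361 = 19·19.
Back-substitution yields 7429·(-64) + 6175·(77) = 19, so one solution is u = -64·19 = -1216, v = 77·19 = 1463.
Solutions in u differ by 6175/19 = 325; the one in [0, 325) is -1216 mod 325 = 84.

84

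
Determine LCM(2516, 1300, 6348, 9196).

2983389080100

lcm(2516, 1300) = 2516·1300/gcd = 3270800/4 = 817700
lcm(817700, 6348) = 817700·6348/gcd = 5190759600/4 = 1297689900
lcm(1297689900, 9196) = 1297689900·9196/gcd = 11933556320400/4 = 2983389080100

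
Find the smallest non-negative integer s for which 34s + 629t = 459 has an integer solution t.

Euclid: 629 = 18·34 + 17; 34 = 2·17 + 0 → gcd = 17; 459 = 17·27.
Back-substitution yields 34·(-18) + 629·(1) = 17, so one solution is s = -18·27 = -486, t = 1·27 = 27.
Solutions in s differ by 629/17 = 37; the one in [0, 37) is -486 mod 37 = 32.

32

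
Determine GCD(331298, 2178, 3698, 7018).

2

gcd(331298, 2178): 331298 = 152·2178 + 242; 2178 = 9·242 + 0 → 242
gcd(242, 3698): 3698 = 15·242 + 68; 242 = 3·68 + 38; 68 = 1·38 + 30; 38 = 1·30 + 8; 30 = 3·8 + 6; 8 = 1·6 + 2; 6 = 3·2 + 0 → 2
gcd(2, 7018): 7018 = 3509·2 + 0 → 2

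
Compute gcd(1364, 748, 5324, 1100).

gcd(1364, 748): 1364 = 1·748 + 616; 748 = 1·616 + 132; 616 = 4·132 + 88; 132 = 1·88 + 44; 88 = 2·44 + 0 → 44
gcd(44, 5324): 5324 = 121·44 + 0 → 44
gcd(44, 1100): 1100 = 25·44 + 0 → 44

44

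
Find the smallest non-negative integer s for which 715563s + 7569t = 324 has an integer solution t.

234

Euclid: 715563 = 94·7569 + 4077; 7569 = 1·4077 + 3492; 4077 = 1·3492 + 585; 3492 = 5·585 + 567; 585 = 1·567 + 18; 567 = 31·18 + 9; 18 = 2·9 + 0 → gcd = 9; 324 = 9·36.
Back-substitution yields 715563·(-414) + 7569·(39139) = 9, so one solution is s = -414·36 = -14904, t = 39139·36 = 1409004.
Solutions in s differ by 7569/9 = 841; the one in [0, 841) is -14904 mod 841 = 234.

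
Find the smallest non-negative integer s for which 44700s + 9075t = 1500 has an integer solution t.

65

gcd(44700, 9075) = 75 (Euclid: 44700 = 4·9075 + 8400; 9075 = 1·8400 + 675; 8400 = 12·675 + 300; 675 = 2·300 + 75; 300 = 4·75 + 0), and 75 | 1500.
Extended Euclid: 44700·(-27) + 9075·(133) = 75. Scale by 20: s₀ = -540.
General solution s = s₀ + 121k; reducing mod 121 gives s = 65 (and t = -320).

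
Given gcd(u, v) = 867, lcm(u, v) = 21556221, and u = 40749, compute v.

Using uv = gcd(u,v)·lcm(u,v) = 867·21556221 = 18689243607, we get v = 18689243607/40749 = 458643.

458643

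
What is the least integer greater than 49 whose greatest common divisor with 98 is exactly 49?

147

gcd(a, 98) = 49 forces 49 | a; write a = 49s. Then gcd(49s, 49·2) = 49·gcd(s, 2), so need gcd(s, 2) = 1.
49s > 49 gives s ≥ 2. The least s ≥ 2 coprime to 2 is 3, so a = 49·3 = 147.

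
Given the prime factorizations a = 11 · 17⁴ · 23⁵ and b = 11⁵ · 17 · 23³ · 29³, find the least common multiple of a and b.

max exponent per prime: 11⁵ · 17⁴ · 23⁵ · 29³ = 2111505831031575322817

2111505831031575322817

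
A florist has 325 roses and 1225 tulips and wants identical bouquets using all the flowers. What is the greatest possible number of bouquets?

25

325 = 5² · 13
1225 = 5² · 7²
Common: 5² = 25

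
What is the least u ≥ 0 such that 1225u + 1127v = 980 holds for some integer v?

Reduce mod 1127: 1225u ≡ 980 (mod 1127). With g = gcd(1225, 1127) = 49 dividing 980, divide through: 25u ≡ 20 (mod 23).
Since gcd(25, 23) = 1, u ≡ 20·(25)⁻¹ ≡ 10 (mod 23). Smallest non-negative: 10.

10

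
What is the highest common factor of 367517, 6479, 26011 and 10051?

19

367517 = 19 · 23 · 29²; 6479 = 11 · 19 · 31; 26011 = 19 · 37²; 10051 = 19 · 23²
gcd takes min exponent of each prime: 19 = 19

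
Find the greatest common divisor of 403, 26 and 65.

403 = 13 · 31; 26 = 2 · 13; 65 = 5 · 13
gcd takes min exponent of each prime: 13 = 13

13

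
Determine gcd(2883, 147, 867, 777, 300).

3

gcd(2883, 147): 2883 = 19·147 + 90; 147 = 1·90 + 57; 90 = 1·57 + 33; 57 = 1·33 + 24; 33 = 1·24 + 9; 24 = 2·9 + 6; 9 = 1·6 + 3; 6 = 2·3 + 0 → 3
gcd(3, 867): 867 = 289·3 + 0 → 3
gcd(3, 777): 777 = 259·3 + 0 → 3
gcd(3, 300): 300 = 100·3 + 0 → 3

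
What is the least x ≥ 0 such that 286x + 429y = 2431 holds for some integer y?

1

gcd(286, 429) = 143 (Euclid: 429 = 1·286 + 143; 286 = 2·143 + 0), and 143 | 2431.
Extended Euclid: 286·(-1) + 429·(1) = 143. Scale by 17: x₀ = -17.
General solution x = x₀ + 3t; reducing mod 3 gives x = 1 (and y = 5).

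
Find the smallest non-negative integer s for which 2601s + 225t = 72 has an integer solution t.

Reduce mod 225: 2601s ≡ 72 (mod 225). With g = gcd(2601, 225) = 9 dividing 72, divide through: 289s ≡ 8 (mod 25).
Since gcd(289, 25) = 1, s ≡ 8·(289)⁻¹ ≡ 22 (mod 25). Smallest non-negative: 22.

22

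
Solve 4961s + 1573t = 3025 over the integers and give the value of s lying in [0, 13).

Euclid: 4961 = 3·1573 + 242; 1573 = 6·242 + 121; 242 = 2·121 + 0 → gcd = 121; 3025 = 121·25.
Back-substitution yields 4961·(-6) + 1573·(19) = 121, so one solution is s = -6·25 = -150, t = 19·25 = 475.
Solutions in s differ by 1573/121 = 13; the one in [0, 13) is -150 mod 13 = 6.

6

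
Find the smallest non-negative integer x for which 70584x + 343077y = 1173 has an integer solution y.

gcd(70584, 343077) = 51 (Euclid: 343077 = 4·70584 + 60741; 70584 = 1·60741 + 9843; 60741 = 6·9843 + 1683; 9843 = 5·1683 + 1428; 1683 = 1·1428 + 255; 1428 = 5·255 + 153; 255 = 1·153 + 102; 153 = 1·102 + 51; 102 = 2·51 + 0), and 51 | 1173.
Extended Euclid: 70584·(2649) + 343077·(-545) = 51. Scale by 23: x₀ = 60927.
General solution x = x₀ + 6727t; reducing mod 6727 gives x = 384 (and y = -79).

384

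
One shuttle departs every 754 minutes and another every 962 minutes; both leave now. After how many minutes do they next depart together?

27898

754 = 2 · 13 · 29; 962 = 2 · 13 · 37
max exponents: 2 · 13 · 29 · 37 = 27898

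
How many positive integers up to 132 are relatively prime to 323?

323 = 17·19. Inclusion–exclusion on these primes:
132 − ⌊132/17⌋ − ⌊132/19⌋ + ⌊132/323⌋ = 119

119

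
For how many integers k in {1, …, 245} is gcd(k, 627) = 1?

627 = 3·11·19. Inclusion–exclusion on these primes:
245 − ⌊245/3⌋ − ⌊245/11⌋ − ⌊245/19⌋ + ⌊245/33⌋ + ⌊245/57⌋ + ⌊245/209⌋ − ⌊245/627⌋ = 142

142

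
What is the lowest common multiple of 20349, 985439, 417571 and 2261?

591301832121

lcm(20349, 985439) = 20349·985439/gcd = 20052698211/119 = 168510069
lcm(168510069, 417571) = 168510069·417571/gcd = 70364918022399/119 = 591301832121
lcm(591301832121, 2261) = 591301832121·2261/gcd = 1336933442425581/2261 = 591301832121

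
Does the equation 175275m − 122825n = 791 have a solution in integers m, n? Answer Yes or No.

No

By Bézout, 175275m − 122825n = 791 has integer solutions iff gcd(175275, 122825) | 791.
Euclid: 175275 = 1·122825 + 52450; 122825 = 2·52450 + 17925; 52450 = 2·17925 + 16600; 17925 = 1·16600 + 1325; 16600 = 12·1325 + 700; 1325 = 1·700 + 625; 700 = 1·625 + 75; 625 = 8·75 + 25; 75 = 3·25 + 0. gcd = 25; 791 mod 25 = 16. No.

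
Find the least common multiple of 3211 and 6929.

3211 = 13² · 19; 6929 = 13² · 41
max exponents: 13² · 19 · 41 = 131651

131651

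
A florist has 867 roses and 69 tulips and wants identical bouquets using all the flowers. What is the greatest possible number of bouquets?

3

867 = 3 · 17²
69 = 3 · 23
Common: 3 = 3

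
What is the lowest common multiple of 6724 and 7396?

6724 = 2² · 41²; 7396 = 2² · 43²
max exponents: 2² · 41² · 43² = 12432676

12432676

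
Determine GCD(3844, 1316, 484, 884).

4

3844 = 2² · 31²; 1316 = 2² · 7 · 47; 484 = 2² · 11²; 884 = 2² · 13 · 17
gcd takes min exponent of each prime: 2² = 4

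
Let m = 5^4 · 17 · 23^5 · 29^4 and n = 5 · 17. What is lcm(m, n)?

48368220579694375

max exponent per prime: 5^4 · 17 · 23^5 · 29^4 = 48368220579694375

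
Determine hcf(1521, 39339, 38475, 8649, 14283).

9

gcd(1521, 39339): 39339 = 25·1521 + 1314; 1521 = 1·1314 + 207; 1314 = 6·207 + 72; 207 = 2·72 + 63; 72 = 1·63 + 9; 63 = 7·9 + 0 → 9
gcd(9, 38475): 38475 = 4275·9 + 0 → 9
gcd(9, 8649): 8649 = 961·9 + 0 → 9
gcd(9, 14283): 14283 = 1587·9 + 0 → 9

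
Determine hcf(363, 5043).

3

Euclid: 5043 = 13·363 + 324; 363 = 1·324 + 39; 324 = 8·39 + 12; 39 = 3·12 + 3; 12 = 4·3 + 0. Last nonzero remainder: 3.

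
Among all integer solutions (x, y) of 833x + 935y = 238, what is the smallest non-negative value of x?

gcd(833, 935) = 17 (Euclid: 935 = 1·833 + 102; 833 = 8·102 + 17; 102 = 6·17 + 0), and 17 | 238.
Extended Euclid: 833·(9) + 935·(-8) = 17. Scale by 14: x₀ = 126.
General solution x = x₀ + 55t; reducing mod 55 gives x = 16 (and y = -14).

16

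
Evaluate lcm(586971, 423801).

586971 = 3² · 7² · 11³; 423801 = 3² · 7² · 31²
max exponents: 3² · 7² · 11³ · 31² = 564079131

564079131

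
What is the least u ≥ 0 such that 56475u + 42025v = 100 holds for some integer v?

698

gcd(56475, 42025) = 25 (Euclid: 56475 = 1·42025 + 14450; 42025 = 2·14450 + 13125; 14450 = 1·13125 + 1325; 13125 = 9·1325 + 1200; 1325 = 1·1200 + 125; 1200 = 9·125 + 75; 125 = 1·75 + 50; 75 = 1·50 + 25; 50 = 2·25 + 0), and 25 | 100.
Extended Euclid: 56475·(-666) + 42025·(895) = 25. Scale by 4: u₀ = -2664.
General solution u = u₀ + 1681t; reducing mod 1681 gives u = 698 (and v = -938).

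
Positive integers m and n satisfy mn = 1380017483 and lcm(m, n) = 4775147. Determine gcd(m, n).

289

From gcd × lcm = mn: gcd = 1380017483 / 4775147 = 289.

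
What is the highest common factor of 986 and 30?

2

986 = 2 · 17 · 29
30 = 2 · 3 · 5
Common: 2 = 2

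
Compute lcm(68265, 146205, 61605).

8206340445

68265 = 3² · 5 · 37 · 41; 146205 = 3⁴ · 5 · 19²; 61605 = 3² · 5 · 37²
lcm takes max exponent of each prime: 3⁴ · 5 · 19² · 37² · 41 = 8206340445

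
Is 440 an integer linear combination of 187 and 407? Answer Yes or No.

Yes

gcd(187, 407): 407 = 2·187 + 33; 187 = 5·33 + 22; 33 = 1·22 + 11; 22 = 2·11 + 0 → 11
11 divides 440, so a solution exists.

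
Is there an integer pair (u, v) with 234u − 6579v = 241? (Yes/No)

No

gcd(234, 6579): 6579 = 28·234 + 27; 234 = 8·27 + 18; 27 = 1·18 + 9; 18 = 2·9 + 0 → 9
9 does not divide 241, so a solution does not exist.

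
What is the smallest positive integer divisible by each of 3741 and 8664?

10804008

3741 = 3 · 29 · 43; 8664 = 2³ · 3 · 19²
max exponents: 2³ · 3 · 19² · 29 · 43 = 10804008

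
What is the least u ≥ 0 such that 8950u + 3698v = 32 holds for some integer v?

Reduce mod 3698: 8950u ≡ 32 (mod 3698). With g = gcd(8950, 3698) = 2 dividing 32, divide through: 4475u ≡ 16 (mod 1849).
Since gcd(4475, 1849) = 1, u ≡ 16·(4475)⁻¹ ≡ 1711 (mod 1849). Smallest non-negative: 1711.

1711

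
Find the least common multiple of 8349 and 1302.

3623466

gcd first: 8349 = 6·1302 + 537; 1302 = 2·537 + 228; 537 = 2·228 + 81; 228 = 2·81 + 66; 81 = 1·66 + 15; 66 = 4·15 + 6; 15 = 2·6 + 3; 6 = 2·3 + 0 → gcd = 3
lcm = 8349·1302/gcd = 10870398/3 = 3623466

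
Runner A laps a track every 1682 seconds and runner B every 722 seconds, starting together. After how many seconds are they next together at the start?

1682 = 2 · 29²; 722 = 2 · 19²
max exponents: 2 · 19² · 29² = 607202

607202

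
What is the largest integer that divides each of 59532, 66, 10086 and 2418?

59532 = 2² · 3 · 11² · 41; 66 = 2 · 3 · 11; 10086 = 2 · 3 · 41²; 2418 = 2 · 3 · 13 · 31
gcd takes min exponent of each prime: 2 · 3 = 6

6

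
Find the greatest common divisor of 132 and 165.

33

132 = 2² · 3 · 11
165 = 3 · 5 · 11
Common: 3 · 11 = 33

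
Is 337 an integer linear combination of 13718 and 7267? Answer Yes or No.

Yes

gcd(13718, 7267): 13718 = 1·7267 + 6451; 7267 = 1·6451 + 816; 6451 = 7·816 + 739; 816 = 1·739 + 77; 739 = 9·77 + 46; 77 = 1·46 + 31; 46 = 1·31 + 15; 31 = 2·15 + 1; 15 = 15·1 + 0 → 1
1 divides 337, so a solution exists.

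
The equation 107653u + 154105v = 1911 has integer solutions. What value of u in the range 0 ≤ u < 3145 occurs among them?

Euclid: 154105 = 1·107653 + 46452; 107653 = 2·46452 + 14749; 46452 = 3·14749 + 2205; 14749 = 6·2205 + 1519; 2205 = 1·1519 + 686; 1519 = 2·686 + 147; 686 = 4·147 + 98; 147 = 1·98 + 49; 98 = 2·49 + 0 → gcd = 49; 1911 = 49·39.
Back-substitution yields 107653·(1118) + 154105·(-781) = 49, so one solution is u = 1118·39 = 43602, v = -781·39 = -30459.
Solutions in u differ by 154105/49 = 3145; the one in [0, 3145) is 43602 mod 3145 = 2717.

2717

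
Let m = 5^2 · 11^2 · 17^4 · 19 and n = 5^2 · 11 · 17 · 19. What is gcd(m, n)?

88825

min exponent per shared prime: 5^2 · 11 · 17 · 19 = 88825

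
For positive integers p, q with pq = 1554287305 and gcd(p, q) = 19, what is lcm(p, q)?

gcd·lcm = product, so lcm = 1554287305/19 = 81804595.

81804595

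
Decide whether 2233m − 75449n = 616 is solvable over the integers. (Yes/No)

gcd(2233, 75449): 75449 = 33·2233 + 1760; 2233 = 1·1760 + 473; 1760 = 3·473 + 341; 473 = 1·341 + 132; 341 = 2·132 + 77; 132 = 1·77 + 55; 77 = 1·55 + 22; 55 = 2·22 + 11; 22 = 2·11 + 0 → 11
11 divides 616, so a solution exists.

Yes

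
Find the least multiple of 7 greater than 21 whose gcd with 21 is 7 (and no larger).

gcd(a, 21) = 7 forces 7 | a; write a = 7s. Then gcd(7s, 7·3) = 7·gcd(s, 3), so need gcd(s, 3) = 1.
7s > 21 gives s ≥ 4. The least s ≥ 4 coprime to 3 is 4, so a = 7·4 = 28.

28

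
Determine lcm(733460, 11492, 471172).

733460 = 2² · 5 · 7 · 13² · 31; 11492 = 2² · 13² · 17; 471172 = 2² · 13² · 17 · 41
lcm takes max exponent of each prime: 2² · 5 · 7 · 13² · 17 · 31 · 41 = 511221620

511221620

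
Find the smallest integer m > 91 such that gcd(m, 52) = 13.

117

gcd(m, 52) = 13 forces 13 | m; write m = 13s. Then gcd(13s, 13·4) = 13·gcd(s, 4), so need gcd(s, 4) = 1.
13s > 91 gives s ≥ 8. The least s ≥ 8 coprime to 4 is 9, so m = 13·9 = 117.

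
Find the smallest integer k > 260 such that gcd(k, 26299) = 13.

286

26299 = 13·2023. Any k with gcd(k, 26299) = 13 is a multiple of 13, say 13s, with s coprime to 2023.
Need s > 260/13, so s ≥ 21. First s ≥ 21 with gcd(s, 2023) = 1 is s = 22. Thus k = 13·22 = 286.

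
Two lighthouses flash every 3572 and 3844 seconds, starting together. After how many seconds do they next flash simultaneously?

3432692

3572 = 2² · 19 · 47; 3844 = 2² · 31²
max exponents: 2² · 19 · 31² · 47 = 3432692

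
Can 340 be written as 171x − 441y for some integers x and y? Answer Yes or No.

No

By Bézout, 171x − 441y = 340 has integer solutions iff gcd(171, 441) | 340.
Euclid: 441 = 2·171 + 99; 171 = 1·99 + 72; 99 = 1·72 + 27; 72 = 2·27 + 18; 27 = 1·18 + 9; 18 = 2·9 + 0. gcd = 9; 340 mod 9 = 7. No.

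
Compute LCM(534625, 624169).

534625 = 5³ · 7 · 13 · 47; 624169 = 7 · 13 · 19³
max exponents: 5³ · 7 · 13 · 19³ · 47 = 3666992875

3666992875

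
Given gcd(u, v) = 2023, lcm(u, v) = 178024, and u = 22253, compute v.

Using uv = gcd(u,v)·lcm(u,v) = 2023·178024 = 360142552, we get v = 360142552/22253 = 16184.

16184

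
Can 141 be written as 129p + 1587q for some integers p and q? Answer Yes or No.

Yes

By Bézout, 129p + 1587q = 141 has integer solutions iff gcd(129, 1587) | 141.
Euclid: 1587 = 12·129 + 39; 129 = 3·39 + 12; 39 = 3·12 + 3; 12 = 4·3 + 0. gcd = 3; 141 mod 3 = 0. Yes.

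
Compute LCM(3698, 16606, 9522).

6355830258

lcm(3698, 16606) = 3698·16606/gcd = 61408988/2 = 30704494
lcm(30704494, 9522) = 30704494·9522/gcd = 292368191868/46 = 6355830258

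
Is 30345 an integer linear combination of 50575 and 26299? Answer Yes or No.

Yes

By Bézout, 50575m + 26299n = 30345 has integer solutions iff gcd(50575, 26299) | 30345.
Euclid: 50575 = 1·26299 + 24276; 26299 = 1·24276 + 2023; 24276 = 12·2023 + 0. gcd = 2023; 30345 mod 2023 = 0. Yes.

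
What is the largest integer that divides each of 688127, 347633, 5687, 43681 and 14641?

121

688127 = 11⁴ · 47; 347633 = 11² · 13² · 17; 5687 = 11² · 47; 43681 = 11² · 19²; 14641 = 11⁴
gcd takes min exponent of each prime: 11² = 121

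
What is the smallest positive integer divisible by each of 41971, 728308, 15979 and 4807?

342316090287556

lcm(41971, 728308) = 41971·728308/gcd = 30567815068/19 = 1608832372
lcm(1608832372, 15979) = 1608832372·15979/gcd = 25707532472188/19 = 1353028024852
lcm(1353028024852, 4807) = 1353028024852·4807/gcd = 6504005715463564/19 = 342316090287556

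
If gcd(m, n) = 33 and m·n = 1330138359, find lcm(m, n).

40307223

For any two positive integers, gcd × lcm equals their product. Hence lcm = 1330138359 / 33 = 40307223.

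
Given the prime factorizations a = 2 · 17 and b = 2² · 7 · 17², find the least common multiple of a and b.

8092

max exponent per prime: 2² · 7 · 17² = 8092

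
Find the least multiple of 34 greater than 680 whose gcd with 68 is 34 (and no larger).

714

gcd(a, 68) = 34 forces 34 | a; write a = 34s. Then gcd(34s, 34·2) = 34·gcd(s, 2), so need gcd(s, 2) = 1.
34s > 680 gives s ≥ 21. The least s ≥ 21 coprime to 2 is 21, so a = 34·21 = 714.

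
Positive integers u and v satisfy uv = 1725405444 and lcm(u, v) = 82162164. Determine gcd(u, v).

21

gcd·lcm = product, so gcd = 1725405444/82162164 = 21.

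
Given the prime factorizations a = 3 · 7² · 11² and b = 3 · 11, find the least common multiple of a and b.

max exponent per prime: 3 · 7² · 11² = 17787

17787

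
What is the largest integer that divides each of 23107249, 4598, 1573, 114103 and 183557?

23107249 = 11² · 19² · 23²; 4598 = 2 · 11² · 19; 1573 = 11² · 13; 114103 = 11² · 23 · 41; 183557 = 11² · 37 · 41
gcd takes min exponent of each prime: 11² = 121

121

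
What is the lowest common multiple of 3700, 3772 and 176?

153520400

3700 = 2² · 5² · 37; 3772 = 2² · 23 · 41; 176 = 2⁴ · 11
lcm takes max exponent of each prime: 2⁴ · 5² · 11 · 23 · 37 · 41 = 153520400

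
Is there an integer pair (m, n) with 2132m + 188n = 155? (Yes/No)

No

By Bézout, 2132m + 188n = 155 has integer solutions iff gcd(2132, 188) | 155.
Euclid: 2132 = 11·188 + 64; 188 = 2·64 + 60; 64 = 1·60 + 4; 60 = 15·4 + 0. gcd = 4; 155 mod 4 = 3. No.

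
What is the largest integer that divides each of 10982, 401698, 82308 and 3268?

gcd(10982, 401698): 401698 = 36·10982 + 6346; 10982 = 1·6346 + 4636; 6346 = 1·4636 + 1710; 4636 = 2·1710 + 1216; 1710 = 1·1216 + 494; 1216 = 2·494 + 228; 494 = 2·228 + 38; 228 = 6·38 + 0 → 38
gcd(38, 82308): 82308 = 2166·38 + 0 → 38
gcd(38, 3268): 3268 = 86·38 + 0 → 38

38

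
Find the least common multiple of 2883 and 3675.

2883 = 3 · 31²; 3675 = 3 · 5² · 7²
max exponents: 3 · 5² · 7² · 31² = 3531675

3531675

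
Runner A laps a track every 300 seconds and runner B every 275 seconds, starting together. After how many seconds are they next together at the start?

3300

gcd first: 300 = 1·275 + 25; 275 = 11·25 + 0 → gcd = 25
lcm = 300·275/gcd = 82500/25 = 3300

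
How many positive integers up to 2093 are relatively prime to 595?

1350

Prime factors of 595: 5, 7, 17. Count integers ≤ 2093 divisible by none of them.
By inclusion–exclusion: 2093 − ⌊2093/5⌋ − ⌊2093/7⌋ − ⌊2093/17⌋ + ⌊2093/35⌋ + ⌊2093/85⌋ + ⌊2093/119⌋ − ⌊2093/595⌋ = 1350.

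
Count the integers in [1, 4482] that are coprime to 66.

1358

Prime factors of 66: 2, 3, 11. Count integers ≤ 4482 divisible by none of them.
By inclusion–exclusion: 4482 − ⌊4482/2⌋ − ⌊4482/3⌋ − ⌊4482/11⌋ + ⌊4482/6⌋ + ⌊4482/22⌋ + ⌊4482/33⌋ − ⌊4482/66⌋ = 1358.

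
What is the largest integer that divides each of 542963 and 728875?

17

Euclid: 728875 = 1·542963 + 185912; 542963 = 2·185912 + 171139; 185912 = 1·171139 + 14773; 171139 = 11·14773 + 8636; 14773 = 1·8636 + 6137; 8636 = 1·6137 + 2499; 6137 = 2·2499 + 1139; 2499 = 2·1139 + 221; 1139 = 5·221 + 34; 221 = 6·34 + 17; 34 = 2·17 + 0. Last nonzero remainder: 17.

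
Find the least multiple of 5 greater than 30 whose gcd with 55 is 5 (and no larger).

gcd(t, 55) = 5 forces 5 | t; write t = 5s. Then gcd(5s, 5·11) = 5·gcd(s, 11), so need gcd(s, 11) = 1.
5s > 30 gives s ≥ 7. The least s ≥ 7 coprime to 11 is 7, so t = 5·7 = 35.

35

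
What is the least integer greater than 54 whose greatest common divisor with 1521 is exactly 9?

gcd(m, 1521) = 9 forces 9 | m; write m = 9s. Then gcd(9s, 9·169) = 9·gcd(s, 169), so need gcd(s, 169) = 1.
9s > 54 gives s ≥ 7. The least s ≥ 7 coprime to 169 is 7, so m = 9·7 = 63.

63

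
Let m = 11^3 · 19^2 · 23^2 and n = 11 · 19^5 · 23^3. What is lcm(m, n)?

40098633085423

max exponent per prime: 11^3 · 19^5 · 23^3 = 40098633085423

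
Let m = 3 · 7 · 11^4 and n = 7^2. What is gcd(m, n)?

min exponent per shared prime: 7 = 7

7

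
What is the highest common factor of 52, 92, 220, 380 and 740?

4

gcd(52, 92): 92 = 1·52 + 40; 52 = 1·40 + 12; 40 = 3·12 + 4; 12 = 3·4 + 0 → 4
gcd(4, 220): 220 = 55·4 + 0 → 4
gcd(4, 380): 380 = 95·4 + 0 → 4
gcd(4, 740): 740 = 185·4 + 0 → 4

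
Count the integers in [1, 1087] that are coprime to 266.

Prime factors of 266: 2, 7, 19. Count integers ≤ 1087 divisible by none of them.
By inclusion–exclusion: 1087 − ⌊1087/2⌋ − ⌊1087/7⌋ − ⌊1087/19⌋ + ⌊1087/14⌋ + ⌊1087/38⌋ + ⌊1087/133⌋ − ⌊1087/266⌋ = 441.

441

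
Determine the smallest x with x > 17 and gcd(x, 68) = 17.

51

68 = 17·4. Any x with gcd(x, 68) = 17 is a multiple of 17, say 17s, with s coprime to 4.
Need s > 17/17, so s ≥ 2. First s ≥ 2 with gcd(s, 4) = 1 is s = 3. Thus x = 17·3 = 51.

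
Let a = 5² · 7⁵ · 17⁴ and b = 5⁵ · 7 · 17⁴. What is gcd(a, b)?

min exponent per shared prime: 5² · 7 · 17⁴ = 14616175

14616175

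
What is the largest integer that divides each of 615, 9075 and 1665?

gcd(615, 9075): 9075 = 14·615 + 465; 615 = 1·465 + 150; 465 = 3·150 + 15; 150 = 10·15 + 0 → 15
gcd(15, 1665): 1665 = 111·15 + 0 → 15

15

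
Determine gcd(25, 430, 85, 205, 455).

5

gcd(25, 430): 430 = 17·25 + 5; 25 = 5·5 + 0 → 5
gcd(5, 85): 85 = 17·5 + 0 → 5
gcd(5, 205): 205 = 41·5 + 0 → 5
gcd(5, 455): 455 = 91·5 + 0 → 5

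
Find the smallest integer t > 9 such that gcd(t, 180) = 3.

180 = 3·60. Any t with gcd(t, 180) = 3 is a multiple of 3, say 3s, with s coprime to 60.
Need s > 9/3, so s ≥ 4. First s ≥ 4 with gcd(s, 60) = 1 is s = 7. Thus t = 3·7 = 21.

21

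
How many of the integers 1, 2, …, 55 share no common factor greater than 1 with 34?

Prime factors of 34: 2, 17. Count integers ≤ 55 divisible by none of them.
By inclusion–exclusion: 55 − ⌊55/2⌋ − ⌊55/17⌋ + ⌊55/34⌋ = 26.

26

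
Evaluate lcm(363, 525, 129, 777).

lcm(363, 525) = 363·525/gcd = 190575/3 = 63525
lcm(63525, 129) = 63525·129/gcd = 8194725/3 = 2731575
lcm(2731575, 777) = 2731575·777/gcd = 2122433775/21 = 101068275

101068275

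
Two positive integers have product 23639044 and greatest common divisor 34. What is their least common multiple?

695266

gcd·lcm = product, so lcm = 23639044/34 = 695266.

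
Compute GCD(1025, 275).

25

1025 = 5² · 41
275 = 5² · 11
Common: 5² = 25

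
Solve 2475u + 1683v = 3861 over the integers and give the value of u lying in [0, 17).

7

Euclid: 2475 = 1·1683 + 792; 1683 = 2·792 + 99; 792 = 8·99 + 0 → gcd = 99; 3861 = 99·39.
Back-substitution yields 2475·(-2) + 1683·(3) = 99, so one solution is u = -2·39 = -78, v = 3·39 = 117.
Solutions in u differ by 1683/99 = 17; the one in [0, 17) is -78 mod 17 = 7.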